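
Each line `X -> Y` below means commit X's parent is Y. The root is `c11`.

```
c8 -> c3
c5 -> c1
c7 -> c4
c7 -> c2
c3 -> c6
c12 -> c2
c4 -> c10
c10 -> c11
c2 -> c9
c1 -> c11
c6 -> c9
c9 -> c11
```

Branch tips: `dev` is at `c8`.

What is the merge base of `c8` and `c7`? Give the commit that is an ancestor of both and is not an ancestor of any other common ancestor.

c9

Ancestors of c8: {c11, c3, c6, c8, c9}.
Ancestors of c7: {c10, c11, c2, c4, c7, c9}.
Common ancestors: {c11, c9}.
Among these, c9 is not an ancestor of any other common ancestor — it is the merge base.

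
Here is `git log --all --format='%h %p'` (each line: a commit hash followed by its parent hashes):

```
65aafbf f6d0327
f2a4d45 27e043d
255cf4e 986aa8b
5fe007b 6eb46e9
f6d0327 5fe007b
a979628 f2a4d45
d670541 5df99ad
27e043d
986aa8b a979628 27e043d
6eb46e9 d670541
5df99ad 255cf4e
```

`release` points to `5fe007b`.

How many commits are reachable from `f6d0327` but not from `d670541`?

Reachable from f6d0327: {255cf4e, 27e043d, 5df99ad, 5fe007b, 6eb46e9, 986aa8b, a979628, d670541, f2a4d45, f6d0327}.
Reachable from d670541: {255cf4e, 27e043d, 5df99ad, 986aa8b, a979628, d670541, f2a4d45}.
In f6d0327's history but not d670541's: {5fe007b, 6eb46e9, f6d0327} — 3 commits.

3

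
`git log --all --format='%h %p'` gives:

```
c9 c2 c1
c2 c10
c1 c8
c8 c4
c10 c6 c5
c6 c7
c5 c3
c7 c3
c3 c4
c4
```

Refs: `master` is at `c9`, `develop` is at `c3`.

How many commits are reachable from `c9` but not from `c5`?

Reachable from c9: {c1, c10, c2, c3, c4, c5, c6, c7, c8, c9}.
Reachable from c5: {c3, c4, c5}.
In c9's history but not c5's: {c1, c10, c2, c6, c7, c8, c9} — 7 commits.

7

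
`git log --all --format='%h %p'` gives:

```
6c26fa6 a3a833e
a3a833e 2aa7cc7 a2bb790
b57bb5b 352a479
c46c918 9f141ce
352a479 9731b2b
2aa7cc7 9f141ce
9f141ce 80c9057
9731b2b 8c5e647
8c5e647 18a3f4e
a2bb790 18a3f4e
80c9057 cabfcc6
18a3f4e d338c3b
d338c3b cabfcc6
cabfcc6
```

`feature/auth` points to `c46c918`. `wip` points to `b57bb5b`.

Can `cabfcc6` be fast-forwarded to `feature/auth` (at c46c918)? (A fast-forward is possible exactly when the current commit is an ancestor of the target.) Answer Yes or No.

A fast-forward from cabfcc6 to c46c918 is possible iff cabfcc6 is an ancestor of c46c918.
Ancestors of c46c918: {80c9057, 9f141ce, c46c918, cabfcc6}.
cabfcc6 is among them, so fast-forward is possible.

Yes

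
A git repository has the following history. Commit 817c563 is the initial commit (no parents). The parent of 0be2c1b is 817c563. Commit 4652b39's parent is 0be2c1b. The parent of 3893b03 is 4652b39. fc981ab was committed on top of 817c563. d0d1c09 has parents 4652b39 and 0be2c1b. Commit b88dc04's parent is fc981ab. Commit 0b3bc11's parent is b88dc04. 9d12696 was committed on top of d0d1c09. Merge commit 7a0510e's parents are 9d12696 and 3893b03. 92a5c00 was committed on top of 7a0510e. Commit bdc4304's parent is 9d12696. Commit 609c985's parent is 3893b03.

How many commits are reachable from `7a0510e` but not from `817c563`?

6

Reachable from 7a0510e: {0be2c1b, 3893b03, 4652b39, 7a0510e, 817c563, 9d12696, d0d1c09}.
Reachable from 817c563: {817c563}.
In 7a0510e's history but not 817c563's: {0be2c1b, 3893b03, 4652b39, 7a0510e, 9d12696, d0d1c09} — 6 commits.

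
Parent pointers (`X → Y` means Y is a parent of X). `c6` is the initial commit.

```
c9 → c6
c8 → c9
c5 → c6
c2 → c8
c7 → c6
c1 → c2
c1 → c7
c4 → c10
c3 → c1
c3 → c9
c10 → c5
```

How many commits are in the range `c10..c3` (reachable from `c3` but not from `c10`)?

Reachable from c3: {c1, c2, c3, c6, c7, c8, c9}.
Reachable from c10: {c10, c5, c6}.
In c3's history but not c10's: {c1, c2, c3, c7, c8, c9} — 6 commits.

6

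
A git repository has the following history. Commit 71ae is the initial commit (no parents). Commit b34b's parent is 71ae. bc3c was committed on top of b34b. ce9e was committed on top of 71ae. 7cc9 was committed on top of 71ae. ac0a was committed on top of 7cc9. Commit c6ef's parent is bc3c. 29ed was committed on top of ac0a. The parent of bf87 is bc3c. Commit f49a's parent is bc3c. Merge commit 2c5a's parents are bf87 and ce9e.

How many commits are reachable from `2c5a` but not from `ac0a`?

Reachable from 2c5a: {2c5a, 71ae, b34b, bc3c, bf87, ce9e}.
Reachable from ac0a: {71ae, 7cc9, ac0a}.
In 2c5a's history but not ac0a's: {2c5a, b34b, bc3c, bf87, ce9e} — 5 commits.

5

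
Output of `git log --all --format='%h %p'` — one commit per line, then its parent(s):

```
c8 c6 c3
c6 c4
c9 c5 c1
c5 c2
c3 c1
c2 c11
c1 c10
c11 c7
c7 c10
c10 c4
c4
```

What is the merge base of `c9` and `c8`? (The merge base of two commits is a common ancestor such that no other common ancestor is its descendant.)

Ancestors of c9: {c1, c10, c11, c2, c4, c5, c7, c9}.
Ancestors of c8: {c1, c10, c3, c4, c6, c8}.
Common ancestors: {c1, c10, c4}.
Among these, c1 is not an ancestor of any other common ancestor — it is the merge base.

c1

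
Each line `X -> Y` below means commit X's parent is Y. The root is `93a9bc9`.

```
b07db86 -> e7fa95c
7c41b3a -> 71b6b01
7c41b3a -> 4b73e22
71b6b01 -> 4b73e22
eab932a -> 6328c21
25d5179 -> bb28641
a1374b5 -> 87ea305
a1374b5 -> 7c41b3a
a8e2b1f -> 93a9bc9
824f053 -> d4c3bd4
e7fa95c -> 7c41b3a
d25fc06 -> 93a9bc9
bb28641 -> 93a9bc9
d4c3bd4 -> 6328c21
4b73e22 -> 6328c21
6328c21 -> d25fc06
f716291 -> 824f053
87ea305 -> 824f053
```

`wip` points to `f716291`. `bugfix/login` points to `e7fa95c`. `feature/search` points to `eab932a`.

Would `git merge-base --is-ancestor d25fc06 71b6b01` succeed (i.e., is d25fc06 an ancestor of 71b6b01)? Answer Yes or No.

Ancestors of 71b6b01 (commits reachable by following parents): {4b73e22, 6328c21, 71b6b01, 93a9bc9, d25fc06}.
d25fc06 is in that set, so it is an ancestor of 71b6b01.

Yes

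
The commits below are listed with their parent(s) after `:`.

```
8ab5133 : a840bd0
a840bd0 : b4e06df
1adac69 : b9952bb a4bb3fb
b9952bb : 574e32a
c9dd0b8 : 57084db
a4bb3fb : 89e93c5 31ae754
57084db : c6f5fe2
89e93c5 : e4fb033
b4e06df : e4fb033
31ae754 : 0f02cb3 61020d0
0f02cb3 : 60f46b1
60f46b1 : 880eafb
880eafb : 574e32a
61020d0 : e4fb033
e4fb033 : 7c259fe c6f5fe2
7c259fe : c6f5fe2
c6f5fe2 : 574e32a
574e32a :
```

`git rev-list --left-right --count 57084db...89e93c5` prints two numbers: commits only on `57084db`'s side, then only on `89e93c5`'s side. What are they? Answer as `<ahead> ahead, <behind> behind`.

Reachable from 57084db: {57084db, 574e32a, c6f5fe2}.
Reachable from 89e93c5: {574e32a, 7c259fe, 89e93c5, c6f5fe2, e4fb033}.
Only in 57084db's history (ahead): {57084db} — 1.
Only in 89e93c5's history (behind): {7c259fe, 89e93c5, e4fb033} — 3.

1 ahead, 3 behind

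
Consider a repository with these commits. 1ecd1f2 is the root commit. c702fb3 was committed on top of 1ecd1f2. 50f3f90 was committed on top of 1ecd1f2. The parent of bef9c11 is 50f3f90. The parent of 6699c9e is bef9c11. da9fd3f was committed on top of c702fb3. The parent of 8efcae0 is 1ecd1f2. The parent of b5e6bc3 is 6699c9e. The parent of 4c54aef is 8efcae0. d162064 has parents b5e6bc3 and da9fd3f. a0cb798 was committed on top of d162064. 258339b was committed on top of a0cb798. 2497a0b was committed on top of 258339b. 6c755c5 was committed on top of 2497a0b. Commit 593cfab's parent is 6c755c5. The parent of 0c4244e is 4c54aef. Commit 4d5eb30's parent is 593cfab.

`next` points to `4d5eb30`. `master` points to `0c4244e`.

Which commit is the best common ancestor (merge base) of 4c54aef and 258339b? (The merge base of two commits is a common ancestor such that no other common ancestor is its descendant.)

1ecd1f2

Ancestors of 4c54aef: {1ecd1f2, 4c54aef, 8efcae0}.
Ancestors of 258339b: {1ecd1f2, 258339b, 50f3f90, 6699c9e, a0cb798, b5e6bc3, bef9c11, c702fb3, d162064, da9fd3f}.
Common ancestors: {1ecd1f2}.
The only common ancestor is 1ecd1f2, so it is the merge base.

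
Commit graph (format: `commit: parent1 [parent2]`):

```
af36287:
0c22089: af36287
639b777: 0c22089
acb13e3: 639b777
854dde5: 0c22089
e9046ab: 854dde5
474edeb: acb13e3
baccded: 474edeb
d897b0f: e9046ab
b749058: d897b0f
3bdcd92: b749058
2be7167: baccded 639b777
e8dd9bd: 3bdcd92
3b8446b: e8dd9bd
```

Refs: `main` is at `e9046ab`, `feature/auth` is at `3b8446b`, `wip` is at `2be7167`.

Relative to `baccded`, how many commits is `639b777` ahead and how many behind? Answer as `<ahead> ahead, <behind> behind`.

0 ahead, 3 behind

Reachable from 639b777: {0c22089, 639b777, af36287}.
Reachable from baccded: {0c22089, 474edeb, 639b777, acb13e3, af36287, baccded}.
Only in 639b777's history (ahead): {} — 0.
Only in baccded's history (behind): {474edeb, acb13e3, baccded} — 3.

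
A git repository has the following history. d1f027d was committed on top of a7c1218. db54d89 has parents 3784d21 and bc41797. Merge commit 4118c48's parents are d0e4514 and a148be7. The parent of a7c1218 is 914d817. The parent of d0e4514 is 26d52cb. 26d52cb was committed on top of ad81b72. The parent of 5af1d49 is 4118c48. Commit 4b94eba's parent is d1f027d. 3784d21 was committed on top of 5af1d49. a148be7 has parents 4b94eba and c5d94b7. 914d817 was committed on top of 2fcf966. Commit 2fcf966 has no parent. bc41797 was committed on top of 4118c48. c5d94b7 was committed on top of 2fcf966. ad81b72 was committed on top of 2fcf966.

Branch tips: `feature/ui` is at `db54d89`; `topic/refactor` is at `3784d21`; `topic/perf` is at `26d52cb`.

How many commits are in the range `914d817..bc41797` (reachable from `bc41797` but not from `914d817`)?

Reachable from bc41797: {26d52cb, 2fcf966, 4118c48, 4b94eba, 914d817, a148be7, a7c1218, ad81b72, bc41797, c5d94b7, d0e4514, d1f027d}.
Reachable from 914d817: {2fcf966, 914d817}.
In bc41797's history but not 914d817's: {26d52cb, 4118c48, 4b94eba, a148be7, a7c1218, ad81b72, bc41797, c5d94b7, d0e4514, d1f027d} — 10 commits.

10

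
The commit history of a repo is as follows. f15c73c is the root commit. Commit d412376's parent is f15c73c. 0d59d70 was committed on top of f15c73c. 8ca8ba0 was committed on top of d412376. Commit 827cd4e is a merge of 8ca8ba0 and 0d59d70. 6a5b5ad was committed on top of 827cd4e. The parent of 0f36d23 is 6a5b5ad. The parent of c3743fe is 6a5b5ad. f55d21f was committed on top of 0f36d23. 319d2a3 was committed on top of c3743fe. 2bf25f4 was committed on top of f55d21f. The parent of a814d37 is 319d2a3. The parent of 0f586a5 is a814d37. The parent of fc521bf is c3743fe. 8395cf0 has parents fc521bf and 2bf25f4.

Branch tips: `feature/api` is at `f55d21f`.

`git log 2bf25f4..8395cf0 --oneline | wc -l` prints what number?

3

Reachable from 8395cf0: {0d59d70, 0f36d23, 2bf25f4, 6a5b5ad, 827cd4e, 8395cf0, 8ca8ba0, c3743fe, d412376, f15c73c, f55d21f, fc521bf}.
Reachable from 2bf25f4: {0d59d70, 0f36d23, 2bf25f4, 6a5b5ad, 827cd4e, 8ca8ba0, d412376, f15c73c, f55d21f}.
In 8395cf0's history but not 2bf25f4's: {8395cf0, c3743fe, fc521bf} — 3 commits.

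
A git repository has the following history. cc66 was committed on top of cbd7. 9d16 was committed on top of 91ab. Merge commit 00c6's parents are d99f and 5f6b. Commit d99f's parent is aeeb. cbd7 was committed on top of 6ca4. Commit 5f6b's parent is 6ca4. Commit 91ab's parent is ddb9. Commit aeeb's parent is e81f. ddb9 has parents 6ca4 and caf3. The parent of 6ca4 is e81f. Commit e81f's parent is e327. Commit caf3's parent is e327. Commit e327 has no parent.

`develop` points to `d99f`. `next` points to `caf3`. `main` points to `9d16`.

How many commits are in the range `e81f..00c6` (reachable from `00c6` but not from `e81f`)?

Reachable from 00c6: {00c6, 5f6b, 6ca4, aeeb, d99f, e327, e81f}.
Reachable from e81f: {e327, e81f}.
In 00c6's history but not e81f's: {00c6, 5f6b, 6ca4, aeeb, d99f} — 5 commits.

5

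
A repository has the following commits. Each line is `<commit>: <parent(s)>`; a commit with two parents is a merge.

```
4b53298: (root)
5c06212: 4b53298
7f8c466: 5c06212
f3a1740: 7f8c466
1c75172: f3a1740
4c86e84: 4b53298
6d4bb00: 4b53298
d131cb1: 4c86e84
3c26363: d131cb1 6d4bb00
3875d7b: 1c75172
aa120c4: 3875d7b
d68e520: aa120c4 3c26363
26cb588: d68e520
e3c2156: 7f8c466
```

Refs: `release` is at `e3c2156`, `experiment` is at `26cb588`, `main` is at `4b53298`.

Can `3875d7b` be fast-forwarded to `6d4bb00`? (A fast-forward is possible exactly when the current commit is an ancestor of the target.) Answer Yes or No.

No

A fast-forward from 3875d7b to 6d4bb00 is possible iff 3875d7b is an ancestor of 6d4bb00.
Ancestors of 6d4bb00: {4b53298, 6d4bb00}.
3875d7b is not among them, so fast-forward is not possible.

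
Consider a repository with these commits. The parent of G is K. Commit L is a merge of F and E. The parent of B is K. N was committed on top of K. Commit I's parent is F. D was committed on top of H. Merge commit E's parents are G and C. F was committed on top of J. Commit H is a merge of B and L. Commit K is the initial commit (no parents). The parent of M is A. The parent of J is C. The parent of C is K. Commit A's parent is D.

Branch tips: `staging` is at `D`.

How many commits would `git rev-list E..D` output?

6

Reachable from D: {B, C, D, E, F, G, H, J, K, L}.
Reachable from E: {C, E, G, K}.
In D's history but not E's: {B, D, F, H, J, L} — 6 commits.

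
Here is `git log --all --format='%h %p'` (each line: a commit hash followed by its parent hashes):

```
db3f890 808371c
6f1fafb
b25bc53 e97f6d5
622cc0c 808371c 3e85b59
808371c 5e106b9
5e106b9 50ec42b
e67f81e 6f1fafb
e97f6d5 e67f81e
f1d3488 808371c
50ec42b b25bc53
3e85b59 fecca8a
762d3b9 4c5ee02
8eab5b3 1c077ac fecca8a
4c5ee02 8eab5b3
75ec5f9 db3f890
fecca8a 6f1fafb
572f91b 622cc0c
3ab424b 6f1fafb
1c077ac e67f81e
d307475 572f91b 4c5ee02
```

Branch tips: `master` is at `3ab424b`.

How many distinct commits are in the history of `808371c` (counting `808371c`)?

Walking parent pointers from 808371c: reachable set = {50ec42b, 5e106b9, 6f1fafb, 808371c, b25bc53, e67f81e, e97f6d5}.
That is 7 commits.

7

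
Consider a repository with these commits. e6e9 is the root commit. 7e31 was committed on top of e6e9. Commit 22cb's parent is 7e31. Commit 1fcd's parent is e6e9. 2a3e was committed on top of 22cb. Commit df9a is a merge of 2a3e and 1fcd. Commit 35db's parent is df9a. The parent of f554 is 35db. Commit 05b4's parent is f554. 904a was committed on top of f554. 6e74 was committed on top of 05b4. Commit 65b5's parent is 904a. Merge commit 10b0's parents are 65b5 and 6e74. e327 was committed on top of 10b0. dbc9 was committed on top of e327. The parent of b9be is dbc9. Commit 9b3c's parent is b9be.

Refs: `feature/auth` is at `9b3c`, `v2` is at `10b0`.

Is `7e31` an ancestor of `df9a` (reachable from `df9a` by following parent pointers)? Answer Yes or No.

Yes

Ancestors of df9a (commits reachable by following parents): {1fcd, 22cb, 2a3e, 7e31, df9a, e6e9}.
7e31 is in that set, so it is an ancestor of df9a.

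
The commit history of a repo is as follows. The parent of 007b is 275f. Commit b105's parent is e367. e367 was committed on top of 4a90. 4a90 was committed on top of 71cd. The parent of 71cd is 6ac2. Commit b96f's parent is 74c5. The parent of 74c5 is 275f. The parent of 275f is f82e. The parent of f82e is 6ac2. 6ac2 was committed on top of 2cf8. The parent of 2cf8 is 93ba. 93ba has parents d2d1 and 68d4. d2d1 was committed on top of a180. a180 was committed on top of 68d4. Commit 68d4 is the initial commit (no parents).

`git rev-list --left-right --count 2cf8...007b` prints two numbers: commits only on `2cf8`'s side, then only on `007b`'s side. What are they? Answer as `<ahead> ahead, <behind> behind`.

0 ahead, 4 behind

Reachable from 2cf8: {2cf8, 68d4, 93ba, a180, d2d1}.
Reachable from 007b: {007b, 275f, 2cf8, 68d4, 6ac2, 93ba, a180, d2d1, f82e}.
Only in 2cf8's history (ahead): {} — 0.
Only in 007b's history (behind): {007b, 275f, 6ac2, f82e} — 4.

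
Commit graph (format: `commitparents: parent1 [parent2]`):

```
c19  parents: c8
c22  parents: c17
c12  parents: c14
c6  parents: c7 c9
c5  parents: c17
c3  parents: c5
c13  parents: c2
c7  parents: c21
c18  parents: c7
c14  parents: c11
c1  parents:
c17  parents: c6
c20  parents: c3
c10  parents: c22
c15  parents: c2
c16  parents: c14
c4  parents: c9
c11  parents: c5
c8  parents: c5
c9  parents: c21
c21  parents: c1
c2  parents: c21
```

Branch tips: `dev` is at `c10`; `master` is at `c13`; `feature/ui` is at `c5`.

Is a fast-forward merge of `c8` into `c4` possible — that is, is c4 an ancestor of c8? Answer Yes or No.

No

A fast-forward from c4 to c8 is possible iff c4 is an ancestor of c8.
Ancestors of c8: {c1, c17, c21, c5, c6, c7, c8, c9}.
c4 is not among them, so fast-forward is not possible.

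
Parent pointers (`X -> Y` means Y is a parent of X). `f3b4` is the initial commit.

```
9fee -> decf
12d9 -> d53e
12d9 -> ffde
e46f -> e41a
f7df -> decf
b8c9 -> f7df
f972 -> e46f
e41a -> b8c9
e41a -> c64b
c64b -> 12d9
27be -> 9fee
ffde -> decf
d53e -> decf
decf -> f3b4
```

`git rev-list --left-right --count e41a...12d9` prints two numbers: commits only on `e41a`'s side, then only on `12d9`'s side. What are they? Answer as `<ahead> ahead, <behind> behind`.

4 ahead, 0 behind

Reachable from e41a: {12d9, b8c9, c64b, d53e, decf, e41a, f3b4, f7df, ffde}.
Reachable from 12d9: {12d9, d53e, decf, f3b4, ffde}.
Only in e41a's history (ahead): {b8c9, c64b, e41a, f7df} — 4.
Only in 12d9's history (behind): {} — 0.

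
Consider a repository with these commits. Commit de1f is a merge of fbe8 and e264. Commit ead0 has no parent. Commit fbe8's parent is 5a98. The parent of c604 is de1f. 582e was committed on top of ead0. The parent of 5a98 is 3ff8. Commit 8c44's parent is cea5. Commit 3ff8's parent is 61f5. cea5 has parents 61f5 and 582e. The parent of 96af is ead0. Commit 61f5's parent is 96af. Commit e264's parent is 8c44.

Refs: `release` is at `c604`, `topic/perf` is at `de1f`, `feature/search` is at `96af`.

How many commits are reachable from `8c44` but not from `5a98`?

Reachable from 8c44: {582e, 61f5, 8c44, 96af, cea5, ead0}.
Reachable from 5a98: {3ff8, 5a98, 61f5, 96af, ead0}.
In 8c44's history but not 5a98's: {582e, 8c44, cea5} — 3 commits.

3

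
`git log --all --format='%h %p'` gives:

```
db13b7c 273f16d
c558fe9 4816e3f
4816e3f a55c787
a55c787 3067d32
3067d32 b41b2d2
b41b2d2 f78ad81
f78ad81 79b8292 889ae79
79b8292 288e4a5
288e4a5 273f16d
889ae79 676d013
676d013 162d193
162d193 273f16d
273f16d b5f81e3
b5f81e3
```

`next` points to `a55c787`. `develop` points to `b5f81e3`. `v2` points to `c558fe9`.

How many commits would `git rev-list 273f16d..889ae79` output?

3

Reachable from 889ae79: {162d193, 273f16d, 676d013, 889ae79, b5f81e3}.
Reachable from 273f16d: {273f16d, b5f81e3}.
In 889ae79's history but not 273f16d's: {162d193, 676d013, 889ae79} — 3 commits.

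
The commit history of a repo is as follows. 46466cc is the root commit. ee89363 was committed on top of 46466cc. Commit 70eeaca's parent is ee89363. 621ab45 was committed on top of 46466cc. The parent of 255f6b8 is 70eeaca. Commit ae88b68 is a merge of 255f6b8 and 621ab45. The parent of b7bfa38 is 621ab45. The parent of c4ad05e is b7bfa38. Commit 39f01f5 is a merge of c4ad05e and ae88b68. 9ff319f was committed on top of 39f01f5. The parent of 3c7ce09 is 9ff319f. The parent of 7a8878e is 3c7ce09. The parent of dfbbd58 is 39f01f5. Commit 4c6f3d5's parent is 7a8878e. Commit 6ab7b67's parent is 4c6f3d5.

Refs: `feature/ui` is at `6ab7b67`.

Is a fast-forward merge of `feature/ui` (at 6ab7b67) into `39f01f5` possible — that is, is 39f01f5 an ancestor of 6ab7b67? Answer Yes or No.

Yes

A fast-forward from 39f01f5 to 6ab7b67 is possible iff 39f01f5 is an ancestor of 6ab7b67.
Ancestors of 6ab7b67: {255f6b8, 39f01f5, 3c7ce09, 46466cc, 4c6f3d5, 621ab45, 6ab7b67, 70eeaca, 7a8878e, 9ff319f, ae88b68, b7bfa38, c4ad05e, ee89363}.
39f01f5 is among them, so fast-forward is possible.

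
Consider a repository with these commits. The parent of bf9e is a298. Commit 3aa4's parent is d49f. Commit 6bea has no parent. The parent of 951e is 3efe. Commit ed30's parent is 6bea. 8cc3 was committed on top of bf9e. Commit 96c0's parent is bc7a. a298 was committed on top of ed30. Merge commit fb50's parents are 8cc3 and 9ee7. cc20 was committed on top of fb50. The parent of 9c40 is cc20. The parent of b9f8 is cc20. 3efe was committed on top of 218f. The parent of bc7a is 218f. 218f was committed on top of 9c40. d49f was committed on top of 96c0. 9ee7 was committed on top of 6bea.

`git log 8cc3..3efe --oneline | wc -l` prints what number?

6

Reachable from 3efe: {218f, 3efe, 6bea, 8cc3, 9c40, 9ee7, a298, bf9e, cc20, ed30, fb50}.
Reachable from 8cc3: {6bea, 8cc3, a298, bf9e, ed30}.
In 3efe's history but not 8cc3's: {218f, 3efe, 9c40, 9ee7, cc20, fb50} — 6 commits.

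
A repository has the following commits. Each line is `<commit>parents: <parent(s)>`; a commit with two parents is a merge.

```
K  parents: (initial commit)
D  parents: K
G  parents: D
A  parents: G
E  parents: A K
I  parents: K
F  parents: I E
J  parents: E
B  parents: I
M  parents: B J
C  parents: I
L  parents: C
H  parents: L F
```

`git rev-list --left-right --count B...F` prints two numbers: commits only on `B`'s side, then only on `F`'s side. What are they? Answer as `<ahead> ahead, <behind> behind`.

1 ahead, 5 behind

Reachable from B: {B, I, K}.
Reachable from F: {A, D, E, F, G, I, K}.
Only in B's history (ahead): {B} — 1.
Only in F's history (behind): {A, D, E, F, G} — 5.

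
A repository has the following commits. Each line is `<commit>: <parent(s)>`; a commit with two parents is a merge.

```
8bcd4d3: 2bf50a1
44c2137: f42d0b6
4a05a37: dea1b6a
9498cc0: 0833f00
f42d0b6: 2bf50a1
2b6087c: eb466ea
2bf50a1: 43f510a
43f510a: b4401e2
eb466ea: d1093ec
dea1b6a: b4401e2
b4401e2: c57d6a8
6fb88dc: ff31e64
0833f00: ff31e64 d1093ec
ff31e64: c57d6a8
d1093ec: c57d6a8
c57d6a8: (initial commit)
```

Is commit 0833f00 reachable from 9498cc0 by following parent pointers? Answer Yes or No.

Yes

Ancestors of 9498cc0 (commits reachable by following parents): {0833f00, 9498cc0, c57d6a8, d1093ec, ff31e64}.
0833f00 is in that set, so it is an ancestor of 9498cc0.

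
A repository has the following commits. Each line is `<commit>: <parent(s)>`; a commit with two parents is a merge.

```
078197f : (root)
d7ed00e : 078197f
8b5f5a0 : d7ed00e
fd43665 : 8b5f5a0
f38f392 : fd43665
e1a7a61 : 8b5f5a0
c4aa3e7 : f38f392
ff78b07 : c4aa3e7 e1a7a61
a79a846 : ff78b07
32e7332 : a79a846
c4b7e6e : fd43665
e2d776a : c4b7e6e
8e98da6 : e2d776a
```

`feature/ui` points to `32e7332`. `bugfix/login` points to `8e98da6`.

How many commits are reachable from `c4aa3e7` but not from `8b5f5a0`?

3

Reachable from c4aa3e7: {078197f, 8b5f5a0, c4aa3e7, d7ed00e, f38f392, fd43665}.
Reachable from 8b5f5a0: {078197f, 8b5f5a0, d7ed00e}.
In c4aa3e7's history but not 8b5f5a0's: {c4aa3e7, f38f392, fd43665} — 3 commits.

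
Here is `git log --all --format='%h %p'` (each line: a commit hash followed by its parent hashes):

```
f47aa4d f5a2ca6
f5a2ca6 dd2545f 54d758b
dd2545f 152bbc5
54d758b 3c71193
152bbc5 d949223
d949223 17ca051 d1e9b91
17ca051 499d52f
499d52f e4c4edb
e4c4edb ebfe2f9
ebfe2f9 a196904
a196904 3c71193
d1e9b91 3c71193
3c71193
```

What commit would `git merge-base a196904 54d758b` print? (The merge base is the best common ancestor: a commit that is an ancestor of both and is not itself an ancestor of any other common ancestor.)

Ancestors of a196904: {3c71193, a196904}.
Ancestors of 54d758b: {3c71193, 54d758b}.
Common ancestors: {3c71193}.
The only common ancestor is 3c71193, so it is the merge base.

3c71193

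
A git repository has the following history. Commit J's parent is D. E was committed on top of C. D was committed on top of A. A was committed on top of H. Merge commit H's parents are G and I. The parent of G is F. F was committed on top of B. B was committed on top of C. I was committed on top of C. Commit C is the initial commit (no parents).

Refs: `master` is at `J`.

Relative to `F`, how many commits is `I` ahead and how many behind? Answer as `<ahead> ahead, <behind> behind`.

Reachable from I: {C, I}.
Reachable from F: {B, C, F}.
Only in I's history (ahead): {I} — 1.
Only in F's history (behind): {B, F} — 2.

1 ahead, 2 behind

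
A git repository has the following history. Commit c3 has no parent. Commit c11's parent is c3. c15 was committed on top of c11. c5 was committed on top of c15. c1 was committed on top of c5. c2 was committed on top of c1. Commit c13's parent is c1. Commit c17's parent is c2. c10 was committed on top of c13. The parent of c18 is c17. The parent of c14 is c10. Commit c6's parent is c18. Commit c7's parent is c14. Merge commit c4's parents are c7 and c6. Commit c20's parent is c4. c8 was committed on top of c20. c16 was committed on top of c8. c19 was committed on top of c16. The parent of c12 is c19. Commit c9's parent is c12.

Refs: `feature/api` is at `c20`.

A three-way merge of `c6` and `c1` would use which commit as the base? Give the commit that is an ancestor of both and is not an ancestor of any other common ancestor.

c1

Ancestors of c6: {c1, c11, c15, c17, c18, c2, c3, c5, c6}.
Ancestors of c1: {c1, c11, c15, c3, c5}.
Common ancestors: {c1, c11, c15, c3, c5}.
Among these, c1 is not an ancestor of any other common ancestor — it is the merge base.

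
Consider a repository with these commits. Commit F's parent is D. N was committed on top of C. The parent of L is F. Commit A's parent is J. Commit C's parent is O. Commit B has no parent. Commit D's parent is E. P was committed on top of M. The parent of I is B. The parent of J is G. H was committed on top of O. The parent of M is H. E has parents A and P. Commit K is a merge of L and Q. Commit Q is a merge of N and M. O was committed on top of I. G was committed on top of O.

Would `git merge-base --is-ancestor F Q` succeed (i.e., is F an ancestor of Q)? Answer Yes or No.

Ancestors of Q: {B, C, H, I, M, N, O, Q}.
F is not in that set, so it is not an ancestor of Q.

No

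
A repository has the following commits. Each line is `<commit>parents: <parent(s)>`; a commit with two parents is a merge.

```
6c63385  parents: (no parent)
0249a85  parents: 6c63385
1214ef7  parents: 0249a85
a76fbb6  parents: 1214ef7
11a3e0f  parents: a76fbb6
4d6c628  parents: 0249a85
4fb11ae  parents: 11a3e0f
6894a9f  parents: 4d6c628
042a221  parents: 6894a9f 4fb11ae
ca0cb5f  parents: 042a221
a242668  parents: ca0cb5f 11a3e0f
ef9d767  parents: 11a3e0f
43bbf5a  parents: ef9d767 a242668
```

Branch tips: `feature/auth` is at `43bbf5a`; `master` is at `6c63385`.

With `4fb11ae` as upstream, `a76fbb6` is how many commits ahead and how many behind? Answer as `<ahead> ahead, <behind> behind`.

Reachable from a76fbb6: {0249a85, 1214ef7, 6c63385, a76fbb6}.
Reachable from 4fb11ae: {0249a85, 11a3e0f, 1214ef7, 4fb11ae, 6c63385, a76fbb6}.
Only in a76fbb6's history (ahead): {} — 0.
Only in 4fb11ae's history (behind): {11a3e0f, 4fb11ae} — 2.

0 ahead, 2 behind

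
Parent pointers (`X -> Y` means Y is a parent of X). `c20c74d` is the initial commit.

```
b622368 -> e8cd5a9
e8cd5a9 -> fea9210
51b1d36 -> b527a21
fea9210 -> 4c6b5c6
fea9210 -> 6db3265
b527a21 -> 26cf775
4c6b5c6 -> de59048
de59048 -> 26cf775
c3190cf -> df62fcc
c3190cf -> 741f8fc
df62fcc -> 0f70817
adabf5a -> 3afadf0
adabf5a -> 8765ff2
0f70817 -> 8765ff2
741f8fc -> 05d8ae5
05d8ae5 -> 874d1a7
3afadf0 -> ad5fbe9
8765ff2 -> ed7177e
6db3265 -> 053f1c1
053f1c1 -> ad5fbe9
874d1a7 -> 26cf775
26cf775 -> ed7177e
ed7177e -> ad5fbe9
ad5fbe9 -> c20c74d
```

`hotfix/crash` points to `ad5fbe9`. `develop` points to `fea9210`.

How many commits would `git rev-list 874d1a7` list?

5

Walking parent pointers from 874d1a7: reachable set = {26cf775, 874d1a7, ad5fbe9, c20c74d, ed7177e}.
That is 5 commits.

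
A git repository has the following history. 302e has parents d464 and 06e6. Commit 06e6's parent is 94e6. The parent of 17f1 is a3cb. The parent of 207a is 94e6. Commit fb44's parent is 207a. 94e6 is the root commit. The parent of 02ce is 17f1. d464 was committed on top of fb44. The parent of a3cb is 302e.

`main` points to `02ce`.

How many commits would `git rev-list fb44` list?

3

Walking parent pointers from fb44: reachable set = {207a, 94e6, fb44}.
That is 3 commits.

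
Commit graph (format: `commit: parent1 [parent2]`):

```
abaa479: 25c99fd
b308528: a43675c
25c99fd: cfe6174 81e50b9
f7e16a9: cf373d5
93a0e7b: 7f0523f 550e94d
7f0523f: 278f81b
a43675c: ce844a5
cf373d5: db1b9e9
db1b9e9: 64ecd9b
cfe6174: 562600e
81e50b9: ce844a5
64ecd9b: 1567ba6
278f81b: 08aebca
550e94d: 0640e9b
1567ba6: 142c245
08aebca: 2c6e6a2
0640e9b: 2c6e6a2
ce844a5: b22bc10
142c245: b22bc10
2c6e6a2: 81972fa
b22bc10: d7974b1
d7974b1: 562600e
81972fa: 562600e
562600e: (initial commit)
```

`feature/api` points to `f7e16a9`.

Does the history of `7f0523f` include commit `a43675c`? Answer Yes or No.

Ancestors of 7f0523f: {08aebca, 278f81b, 2c6e6a2, 562600e, 7f0523f, 81972fa}.
a43675c is not in that set, so it is not an ancestor of 7f0523f.

No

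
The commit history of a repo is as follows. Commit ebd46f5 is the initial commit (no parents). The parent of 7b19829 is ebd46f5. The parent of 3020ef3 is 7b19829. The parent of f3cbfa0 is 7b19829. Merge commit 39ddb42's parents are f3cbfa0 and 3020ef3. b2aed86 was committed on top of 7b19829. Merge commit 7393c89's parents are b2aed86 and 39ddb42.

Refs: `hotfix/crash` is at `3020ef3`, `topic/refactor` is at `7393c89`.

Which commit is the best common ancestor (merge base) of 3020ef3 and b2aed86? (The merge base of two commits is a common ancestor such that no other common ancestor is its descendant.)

Ancestors of 3020ef3: {3020ef3, 7b19829, ebd46f5}.
Ancestors of b2aed86: {7b19829, b2aed86, ebd46f5}.
Common ancestors: {7b19829, ebd46f5}.
Among these, 7b19829 is not an ancestor of any other common ancestor — it is the merge base.

7b19829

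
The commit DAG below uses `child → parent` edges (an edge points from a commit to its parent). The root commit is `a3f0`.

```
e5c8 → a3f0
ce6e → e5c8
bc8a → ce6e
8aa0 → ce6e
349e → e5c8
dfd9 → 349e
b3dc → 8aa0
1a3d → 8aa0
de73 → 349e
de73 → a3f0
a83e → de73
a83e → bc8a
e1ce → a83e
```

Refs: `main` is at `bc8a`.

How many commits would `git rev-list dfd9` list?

4

Walking parent pointers from dfd9: reachable set = {349e, a3f0, dfd9, e5c8}.
That is 4 commits.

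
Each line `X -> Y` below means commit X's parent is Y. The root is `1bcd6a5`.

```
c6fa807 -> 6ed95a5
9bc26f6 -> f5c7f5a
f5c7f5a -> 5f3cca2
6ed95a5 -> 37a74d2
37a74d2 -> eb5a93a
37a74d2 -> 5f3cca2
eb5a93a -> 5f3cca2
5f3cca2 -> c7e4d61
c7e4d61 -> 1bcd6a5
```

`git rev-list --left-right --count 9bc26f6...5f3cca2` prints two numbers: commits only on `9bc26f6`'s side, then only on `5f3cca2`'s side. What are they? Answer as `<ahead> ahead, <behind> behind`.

2 ahead, 0 behind

Reachable from 9bc26f6: {1bcd6a5, 5f3cca2, 9bc26f6, c7e4d61, f5c7f5a}.
Reachable from 5f3cca2: {1bcd6a5, 5f3cca2, c7e4d61}.
Only in 9bc26f6's history (ahead): {9bc26f6, f5c7f5a} — 2.
Only in 5f3cca2's history (behind): {} — 0.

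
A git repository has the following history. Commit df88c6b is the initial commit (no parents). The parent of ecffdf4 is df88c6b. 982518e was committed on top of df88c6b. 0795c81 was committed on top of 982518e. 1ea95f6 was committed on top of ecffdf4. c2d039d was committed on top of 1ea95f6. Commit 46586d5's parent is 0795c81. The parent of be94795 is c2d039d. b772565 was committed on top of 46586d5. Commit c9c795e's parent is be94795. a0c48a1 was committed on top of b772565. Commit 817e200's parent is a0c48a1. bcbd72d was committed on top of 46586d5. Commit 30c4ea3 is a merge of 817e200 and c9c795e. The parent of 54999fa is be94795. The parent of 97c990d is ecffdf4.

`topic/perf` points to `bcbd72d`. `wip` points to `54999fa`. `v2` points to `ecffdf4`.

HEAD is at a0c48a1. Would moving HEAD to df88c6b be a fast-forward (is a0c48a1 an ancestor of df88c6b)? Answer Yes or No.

No

A fast-forward from a0c48a1 to df88c6b is possible iff a0c48a1 is an ancestor of df88c6b.
Ancestors of df88c6b: {df88c6b}.
a0c48a1 is not among them, so fast-forward is not possible.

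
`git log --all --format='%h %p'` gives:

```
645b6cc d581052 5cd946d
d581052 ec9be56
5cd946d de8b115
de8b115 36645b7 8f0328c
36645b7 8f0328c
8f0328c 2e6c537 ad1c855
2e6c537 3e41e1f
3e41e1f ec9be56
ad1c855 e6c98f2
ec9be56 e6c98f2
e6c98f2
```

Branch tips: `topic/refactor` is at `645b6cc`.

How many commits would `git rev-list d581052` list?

3

Walking parent pointers from d581052: reachable set = {d581052, e6c98f2, ec9be56}.
That is 3 commits.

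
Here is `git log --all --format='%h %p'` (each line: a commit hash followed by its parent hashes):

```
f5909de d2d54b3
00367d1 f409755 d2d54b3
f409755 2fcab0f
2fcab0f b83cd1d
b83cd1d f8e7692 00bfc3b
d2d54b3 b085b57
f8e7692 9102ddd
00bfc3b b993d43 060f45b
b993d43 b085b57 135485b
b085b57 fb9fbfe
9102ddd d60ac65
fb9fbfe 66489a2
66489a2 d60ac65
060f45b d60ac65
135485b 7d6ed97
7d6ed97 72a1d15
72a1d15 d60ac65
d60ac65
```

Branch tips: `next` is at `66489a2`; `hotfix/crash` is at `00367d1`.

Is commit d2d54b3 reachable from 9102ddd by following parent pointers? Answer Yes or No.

Ancestors of 9102ddd: {9102ddd, d60ac65}.
d2d54b3 is not in that set, so it is not an ancestor of 9102ddd.

No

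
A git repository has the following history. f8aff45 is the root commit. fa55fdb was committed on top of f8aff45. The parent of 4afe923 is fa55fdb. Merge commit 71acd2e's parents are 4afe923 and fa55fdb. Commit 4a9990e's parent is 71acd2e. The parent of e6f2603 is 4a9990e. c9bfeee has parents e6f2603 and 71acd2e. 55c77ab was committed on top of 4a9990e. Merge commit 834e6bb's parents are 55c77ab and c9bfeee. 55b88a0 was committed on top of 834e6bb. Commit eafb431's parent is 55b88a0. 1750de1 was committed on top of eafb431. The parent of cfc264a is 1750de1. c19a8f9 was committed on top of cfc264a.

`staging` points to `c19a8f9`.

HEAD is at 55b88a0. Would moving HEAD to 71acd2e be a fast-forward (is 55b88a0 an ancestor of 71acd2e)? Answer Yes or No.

No

A fast-forward from 55b88a0 to 71acd2e is possible iff 55b88a0 is an ancestor of 71acd2e.
Ancestors of 71acd2e: {4afe923, 71acd2e, f8aff45, fa55fdb}.
55b88a0 is not among them, so fast-forward is not possible.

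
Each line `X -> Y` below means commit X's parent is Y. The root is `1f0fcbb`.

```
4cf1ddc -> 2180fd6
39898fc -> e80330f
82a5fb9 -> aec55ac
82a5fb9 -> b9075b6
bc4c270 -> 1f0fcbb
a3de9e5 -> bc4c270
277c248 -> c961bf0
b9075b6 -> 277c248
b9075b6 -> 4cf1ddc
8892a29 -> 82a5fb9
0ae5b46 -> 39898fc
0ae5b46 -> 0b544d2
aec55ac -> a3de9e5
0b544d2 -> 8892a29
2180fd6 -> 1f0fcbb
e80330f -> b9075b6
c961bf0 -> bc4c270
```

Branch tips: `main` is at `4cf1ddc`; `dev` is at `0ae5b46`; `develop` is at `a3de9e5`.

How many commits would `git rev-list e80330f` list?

Walking parent pointers from e80330f: reachable set = {1f0fcbb, 2180fd6, 277c248, 4cf1ddc, b9075b6, bc4c270, c961bf0, e80330f}.
That is 8 commits.

8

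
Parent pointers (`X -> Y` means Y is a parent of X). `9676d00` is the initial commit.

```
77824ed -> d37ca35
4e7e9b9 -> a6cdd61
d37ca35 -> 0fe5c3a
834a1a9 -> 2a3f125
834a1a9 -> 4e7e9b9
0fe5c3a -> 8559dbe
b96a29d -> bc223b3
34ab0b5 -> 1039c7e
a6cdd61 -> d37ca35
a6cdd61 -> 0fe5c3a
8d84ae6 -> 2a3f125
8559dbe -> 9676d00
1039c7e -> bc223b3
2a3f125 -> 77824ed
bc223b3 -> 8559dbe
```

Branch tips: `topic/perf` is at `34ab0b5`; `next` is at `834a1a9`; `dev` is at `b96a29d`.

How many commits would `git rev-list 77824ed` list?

Walking parent pointers from 77824ed: reachable set = {0fe5c3a, 77824ed, 8559dbe, 9676d00, d37ca35}.
That is 5 commits.

5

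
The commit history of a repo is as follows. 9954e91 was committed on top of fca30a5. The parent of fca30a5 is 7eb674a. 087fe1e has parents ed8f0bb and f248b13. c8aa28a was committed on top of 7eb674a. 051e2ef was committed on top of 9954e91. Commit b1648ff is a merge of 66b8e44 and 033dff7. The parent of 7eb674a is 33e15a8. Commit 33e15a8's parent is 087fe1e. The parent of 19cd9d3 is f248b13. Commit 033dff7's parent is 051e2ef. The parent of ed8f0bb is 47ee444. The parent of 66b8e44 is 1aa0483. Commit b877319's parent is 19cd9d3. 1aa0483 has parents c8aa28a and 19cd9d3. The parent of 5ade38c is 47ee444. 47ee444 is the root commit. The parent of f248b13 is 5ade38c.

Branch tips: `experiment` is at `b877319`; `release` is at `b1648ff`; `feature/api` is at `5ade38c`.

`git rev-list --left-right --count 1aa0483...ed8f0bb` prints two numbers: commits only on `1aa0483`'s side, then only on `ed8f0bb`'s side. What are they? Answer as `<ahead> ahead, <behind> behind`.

8 ahead, 0 behind

Reachable from 1aa0483: {087fe1e, 19cd9d3, 1aa0483, 33e15a8, 47ee444, 5ade38c, 7eb674a, c8aa28a, ed8f0bb, f248b13}.
Reachable from ed8f0bb: {47ee444, ed8f0bb}.
Only in 1aa0483's history (ahead): {087fe1e, 19cd9d3, 1aa0483, 33e15a8, 5ade38c, 7eb674a, c8aa28a, f248b13} — 8.
Only in ed8f0bb's history (behind): {} — 0.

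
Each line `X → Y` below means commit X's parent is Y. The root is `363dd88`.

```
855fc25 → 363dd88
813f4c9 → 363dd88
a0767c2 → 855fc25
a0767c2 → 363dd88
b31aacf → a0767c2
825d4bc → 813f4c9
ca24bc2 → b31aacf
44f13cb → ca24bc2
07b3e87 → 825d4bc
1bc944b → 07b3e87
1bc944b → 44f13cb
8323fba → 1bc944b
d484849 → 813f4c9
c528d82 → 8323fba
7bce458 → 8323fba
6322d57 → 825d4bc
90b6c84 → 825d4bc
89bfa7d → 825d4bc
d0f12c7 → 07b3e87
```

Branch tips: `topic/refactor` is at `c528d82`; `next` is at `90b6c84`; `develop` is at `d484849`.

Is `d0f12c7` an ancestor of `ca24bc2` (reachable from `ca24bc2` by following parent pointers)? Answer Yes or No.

Ancestors of ca24bc2: {363dd88, 855fc25, a0767c2, b31aacf, ca24bc2}.
d0f12c7 is not in that set, so it is not an ancestor of ca24bc2.

No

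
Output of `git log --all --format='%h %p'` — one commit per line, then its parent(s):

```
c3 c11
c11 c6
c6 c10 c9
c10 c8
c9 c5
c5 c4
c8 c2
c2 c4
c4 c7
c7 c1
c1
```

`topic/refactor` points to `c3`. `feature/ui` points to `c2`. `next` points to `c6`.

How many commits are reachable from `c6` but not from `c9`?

Reachable from c6: {c1, c10, c2, c4, c5, c6, c7, c8, c9}.
Reachable from c9: {c1, c4, c5, c7, c9}.
In c6's history but not c9's: {c10, c2, c6, c8} — 4 commits.

4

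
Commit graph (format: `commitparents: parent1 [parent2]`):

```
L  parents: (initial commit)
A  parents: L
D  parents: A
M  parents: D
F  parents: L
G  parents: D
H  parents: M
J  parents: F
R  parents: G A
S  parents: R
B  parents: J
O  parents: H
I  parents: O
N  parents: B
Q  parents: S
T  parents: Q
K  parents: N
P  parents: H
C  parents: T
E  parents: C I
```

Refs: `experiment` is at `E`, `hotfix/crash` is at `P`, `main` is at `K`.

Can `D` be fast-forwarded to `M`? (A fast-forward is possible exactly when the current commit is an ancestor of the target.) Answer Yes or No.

Yes

A fast-forward from D to M is possible iff D is an ancestor of M.
Ancestors of M: {A, D, L, M}.
D is among them, so fast-forward is possible.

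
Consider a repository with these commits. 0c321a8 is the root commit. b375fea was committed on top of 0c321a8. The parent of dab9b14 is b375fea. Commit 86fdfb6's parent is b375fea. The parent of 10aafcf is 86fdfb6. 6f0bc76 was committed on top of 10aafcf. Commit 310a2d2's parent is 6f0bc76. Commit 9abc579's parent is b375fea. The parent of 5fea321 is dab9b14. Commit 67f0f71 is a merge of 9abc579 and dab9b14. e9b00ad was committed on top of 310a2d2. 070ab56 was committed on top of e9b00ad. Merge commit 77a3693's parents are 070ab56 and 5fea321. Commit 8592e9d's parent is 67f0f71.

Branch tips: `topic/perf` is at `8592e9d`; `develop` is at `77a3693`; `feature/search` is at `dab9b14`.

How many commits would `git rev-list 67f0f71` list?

Walking parent pointers from 67f0f71: reachable set = {0c321a8, 67f0f71, 9abc579, b375fea, dab9b14}.
That is 5 commits.

5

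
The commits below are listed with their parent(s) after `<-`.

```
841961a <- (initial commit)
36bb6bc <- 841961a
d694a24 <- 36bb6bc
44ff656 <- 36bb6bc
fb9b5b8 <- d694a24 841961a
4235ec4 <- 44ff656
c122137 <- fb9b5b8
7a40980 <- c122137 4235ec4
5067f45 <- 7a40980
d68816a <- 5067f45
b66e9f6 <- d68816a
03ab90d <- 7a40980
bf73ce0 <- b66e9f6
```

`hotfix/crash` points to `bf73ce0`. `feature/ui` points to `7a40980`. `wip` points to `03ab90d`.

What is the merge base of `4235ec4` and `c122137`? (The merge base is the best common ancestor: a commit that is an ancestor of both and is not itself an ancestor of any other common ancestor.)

Ancestors of 4235ec4: {36bb6bc, 4235ec4, 44ff656, 841961a}.
Ancestors of c122137: {36bb6bc, 841961a, c122137, d694a24, fb9b5b8}.
Common ancestors: {36bb6bc, 841961a}.
Among these, 36bb6bc is not an ancestor of any other common ancestor — it is the merge base.

36bb6bc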